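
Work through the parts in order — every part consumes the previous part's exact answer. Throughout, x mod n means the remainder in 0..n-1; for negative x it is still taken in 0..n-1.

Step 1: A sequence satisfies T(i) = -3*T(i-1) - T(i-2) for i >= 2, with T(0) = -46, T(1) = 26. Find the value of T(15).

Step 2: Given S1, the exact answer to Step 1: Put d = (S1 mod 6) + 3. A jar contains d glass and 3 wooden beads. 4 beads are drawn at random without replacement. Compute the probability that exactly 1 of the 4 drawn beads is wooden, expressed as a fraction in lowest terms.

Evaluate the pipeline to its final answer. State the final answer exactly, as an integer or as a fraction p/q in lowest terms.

1/2

Step 1: T(2) = -3*(26) - 1*(-46) = -32; iterating: T(2)=-32, T(3)=70, T(4)=-178, T(5)=464, T(6)=-1214, T(7)=3178, T(8)=-8320, T(9)=21782, T(10)=-57026, T(11)=149296, T(12)=-390862, T(13)=1023290, T(14)=-2679008, T(15)=7013734; answer 7013734
Step 2: S1 = 7013734; d = 7; total draws C(10,4) = 210; favorable C(3,1)*C(7,3) = 105; P = 1/2; answer 1/2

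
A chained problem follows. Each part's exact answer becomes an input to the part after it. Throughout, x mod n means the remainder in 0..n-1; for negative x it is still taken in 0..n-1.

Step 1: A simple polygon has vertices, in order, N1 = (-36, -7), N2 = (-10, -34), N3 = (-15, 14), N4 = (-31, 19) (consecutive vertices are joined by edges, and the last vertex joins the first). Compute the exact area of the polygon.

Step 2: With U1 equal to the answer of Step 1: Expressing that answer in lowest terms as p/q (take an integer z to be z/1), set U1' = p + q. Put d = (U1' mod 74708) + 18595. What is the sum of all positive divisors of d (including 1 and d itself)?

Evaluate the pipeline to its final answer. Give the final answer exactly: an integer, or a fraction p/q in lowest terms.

Step 1: cross terms: (-36*-34 - -10*-7)=1154, (-10*14 - -15*-34)=-650, (-15*19 - -31*14)=149, (-31*-7 - -36*19)=901; twice the area = |1554| = 1554; area = 777; answer 777
Step 2: U1 = 777; threaded value p + q = 778; d = 19373; 19373 is prime, so its only divisors are 1 and 19373; sigma = 1 + 19373 = 19374; answer 19374

19374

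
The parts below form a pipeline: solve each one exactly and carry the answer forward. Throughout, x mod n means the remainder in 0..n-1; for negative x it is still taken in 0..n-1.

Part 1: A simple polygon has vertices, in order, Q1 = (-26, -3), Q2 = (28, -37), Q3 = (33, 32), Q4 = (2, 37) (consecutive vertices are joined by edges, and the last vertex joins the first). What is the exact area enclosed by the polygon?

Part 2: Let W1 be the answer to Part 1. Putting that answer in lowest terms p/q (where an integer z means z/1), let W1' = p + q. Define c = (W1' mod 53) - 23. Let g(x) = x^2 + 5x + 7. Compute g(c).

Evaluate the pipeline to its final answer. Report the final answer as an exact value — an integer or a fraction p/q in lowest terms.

463

Part 1: cross terms: (-26*-37 - 28*-3)=1046, (28*32 - 33*-37)=2117, (33*37 - 2*32)=1157, (2*-3 - -26*37)=956; twice the area = |5276| = 5276; area = 2638; answer 2638
Part 2: W1 = 2638; threaded value p + q = 2639; c = 19; 1*(19)^2 + 5*(19)^1 + 7 = (361) + (95) + (7) = 463; answer 463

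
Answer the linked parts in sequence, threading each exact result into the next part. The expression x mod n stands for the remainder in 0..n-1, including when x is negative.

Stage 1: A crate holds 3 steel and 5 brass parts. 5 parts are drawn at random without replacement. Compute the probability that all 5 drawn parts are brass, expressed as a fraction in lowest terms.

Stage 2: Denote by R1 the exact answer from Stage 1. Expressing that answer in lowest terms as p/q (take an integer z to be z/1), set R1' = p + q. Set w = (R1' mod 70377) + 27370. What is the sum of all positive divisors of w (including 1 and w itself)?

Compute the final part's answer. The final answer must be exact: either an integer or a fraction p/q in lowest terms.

27428

Stage 1: total draws C(8,5) = 56; favorable C(5,5) = 1; P = 1/56; answer 1/56
Stage 2: R1 = 1/56; threaded value p + q = 57; w = 27427; 27427 is prime, so its only divisors are 1 and 27427; sigma = 1 + 27427 = 27428; answer 27428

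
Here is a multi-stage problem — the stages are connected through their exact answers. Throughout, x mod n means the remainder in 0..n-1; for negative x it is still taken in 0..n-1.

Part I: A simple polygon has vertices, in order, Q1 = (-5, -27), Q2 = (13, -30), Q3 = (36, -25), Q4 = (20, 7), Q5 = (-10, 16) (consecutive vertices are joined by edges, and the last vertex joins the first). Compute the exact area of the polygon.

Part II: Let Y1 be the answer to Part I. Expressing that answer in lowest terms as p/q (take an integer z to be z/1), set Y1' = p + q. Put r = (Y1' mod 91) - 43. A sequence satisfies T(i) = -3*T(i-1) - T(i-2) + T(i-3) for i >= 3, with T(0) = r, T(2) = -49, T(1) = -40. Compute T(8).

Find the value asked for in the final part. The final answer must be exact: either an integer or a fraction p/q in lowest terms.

-16905

Part I: cross terms: (-5*-30 - 13*-27)=501, (13*-25 - 36*-30)=755, (36*7 - 20*-25)=752, (20*16 - -10*7)=390, (-10*-27 - -5*16)=350; twice the area = |2748| = 2748; area = 1374; answer 1374
Part II: Y1 = 1374; threaded value p + q = 1375; r = -33; T(3) = -3*(-49) - 1*(-40) + 1*(-33) = 154; iterating: T(3)=154, T(4)=-453, T(5)=1156, T(6)=-2861, T(7)=6974, T(8)=-16905; answer -16905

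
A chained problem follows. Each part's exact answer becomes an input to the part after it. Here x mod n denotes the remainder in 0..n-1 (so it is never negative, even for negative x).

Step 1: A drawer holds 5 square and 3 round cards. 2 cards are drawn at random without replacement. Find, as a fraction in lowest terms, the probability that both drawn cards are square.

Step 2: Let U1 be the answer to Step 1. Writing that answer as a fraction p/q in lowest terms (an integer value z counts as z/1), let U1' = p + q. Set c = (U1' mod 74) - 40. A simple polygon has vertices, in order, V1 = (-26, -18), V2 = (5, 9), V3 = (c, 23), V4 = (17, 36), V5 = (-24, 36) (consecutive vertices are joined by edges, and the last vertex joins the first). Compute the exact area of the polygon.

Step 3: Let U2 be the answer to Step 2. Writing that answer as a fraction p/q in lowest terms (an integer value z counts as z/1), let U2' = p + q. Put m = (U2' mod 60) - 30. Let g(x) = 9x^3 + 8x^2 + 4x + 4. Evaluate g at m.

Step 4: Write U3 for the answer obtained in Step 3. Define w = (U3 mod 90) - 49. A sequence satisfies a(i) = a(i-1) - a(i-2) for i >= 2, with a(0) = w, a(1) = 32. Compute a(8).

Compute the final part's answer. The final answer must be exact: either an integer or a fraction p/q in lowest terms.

-8

Step 1: total draws C(8,2) = 28; favorable C(5,2) = 10; P = 5/14; answer 5/14
Step 2: U1 = 5/14; threaded value p + q = 19; c = -21; cross terms: (-26*9 - 5*-18)=-144, (5*23 - -21*9)=304, (-21*36 - 17*23)=-1147, (17*36 - -24*36)=1476, (-24*-18 - -26*36)=1368; twice the area = |1857| = 1857; area = 1857/2; answer 1857/2
Step 3: U2 = 1857/2; threaded value p + q = 1859; m = 29; 9*(29)^3 + 8*(29)^2 + 4*(29)^1 + 4 = (219501) + (6728) + (116) + (4) = 226349; answer 226349
Step 4: U3 = 226349; w = 40; a(2) = 1*(32) - 1*(40) = -8; iterating: a(2)=-8, a(3)=-40, a(4)=-32, a(5)=8, a(6)=40, a(7)=32, a(8)=-8; answer -8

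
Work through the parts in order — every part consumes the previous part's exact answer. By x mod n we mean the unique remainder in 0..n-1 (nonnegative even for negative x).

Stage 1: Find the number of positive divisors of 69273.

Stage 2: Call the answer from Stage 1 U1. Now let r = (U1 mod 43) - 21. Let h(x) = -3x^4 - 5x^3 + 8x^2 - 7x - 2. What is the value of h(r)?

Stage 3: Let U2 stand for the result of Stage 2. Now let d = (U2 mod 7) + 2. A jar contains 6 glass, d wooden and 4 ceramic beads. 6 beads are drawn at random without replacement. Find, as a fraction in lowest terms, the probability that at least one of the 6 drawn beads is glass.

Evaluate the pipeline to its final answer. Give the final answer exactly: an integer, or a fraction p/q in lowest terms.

Stage 1: 69273 = 3^2 * 43 * 179; number of divisors = (2+1) * (1+1) * (1+1) = 12; answer 12
Stage 2: U1 = 12; r = -9; -3*(-9)^4 - 5*(-9)^3 + 8*(-9)^2 - 7*(-9)^1 - 2 = (-19683) + (3645) + (648) + (63) + (-2) = -15329; answer -15329
Stage 3: U2 = -15329; d = 3; total draws C(13,6) = 1716; complement C(7,6) = 7; favorable 1716 - 7 = 1709; P = 1709/1716; answer 1709/1716

1709/1716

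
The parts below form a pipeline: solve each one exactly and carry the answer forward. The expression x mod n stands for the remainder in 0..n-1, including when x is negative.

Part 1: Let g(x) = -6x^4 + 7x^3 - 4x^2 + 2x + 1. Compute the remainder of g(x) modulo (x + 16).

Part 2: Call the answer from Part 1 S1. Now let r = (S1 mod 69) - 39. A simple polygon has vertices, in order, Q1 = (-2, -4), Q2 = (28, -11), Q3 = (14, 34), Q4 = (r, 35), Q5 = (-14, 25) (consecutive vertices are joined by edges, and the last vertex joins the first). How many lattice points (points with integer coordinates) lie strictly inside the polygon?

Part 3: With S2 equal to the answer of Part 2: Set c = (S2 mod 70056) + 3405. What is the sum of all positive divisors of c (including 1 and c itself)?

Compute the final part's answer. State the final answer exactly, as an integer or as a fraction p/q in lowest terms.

16128

Part 1: remainder = value at the root: -6*(-16)^4 + 7*(-16)^3 - 4*(-16)^2 + 2*(-16)^1 + 1 = (-393216) + (-28672) + (-1024) + (-32) + (1) = -422943; answer -422943
Part 2: S1 = -422943; r = -12; cross terms: (-2*-11 - 28*-4)=134, (28*34 - 14*-11)=1106, (14*35 - -12*34)=898, (-12*25 - -14*35)=190, (-14*-4 - -2*25)=106; twice the area = |2434| = 2434; area = 1217; boundary points = 1 + 1 + 1 + 2 + 1 = 6; strictly interior points = area - boundary/2 + 1 = 1215; answer 1215
Part 3: S2 = 1215; c = 4620; 4620 = 2^2 * 3 * 5 * 7 * 11; sigma = (1 + 2 + 4) * (1 + 3) * (1 + 5) * (1 + 7) * (1 + 11) = 7 * 4 * 6 * 8 * 12 = 16128; answer 16128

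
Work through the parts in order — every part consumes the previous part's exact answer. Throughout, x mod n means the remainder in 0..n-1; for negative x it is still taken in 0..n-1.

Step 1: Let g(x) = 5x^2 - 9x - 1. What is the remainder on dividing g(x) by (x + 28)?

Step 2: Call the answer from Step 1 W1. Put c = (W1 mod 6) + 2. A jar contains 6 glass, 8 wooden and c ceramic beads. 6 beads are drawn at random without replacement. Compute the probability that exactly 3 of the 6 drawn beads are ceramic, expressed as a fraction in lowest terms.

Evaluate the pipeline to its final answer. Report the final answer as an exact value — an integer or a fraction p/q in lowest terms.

Step 1: remainder = value at the root: 5*(-28)^2 - 9*(-28)^1 - 1 = (3920) + (252) + (-1) = 4171; answer 4171
Step 2: W1 = 4171; c = 3; total draws C(17,6) = 12376; favorable C(3,3)*C(14,3) = 364; P = 1/34; answer 1/34

1/34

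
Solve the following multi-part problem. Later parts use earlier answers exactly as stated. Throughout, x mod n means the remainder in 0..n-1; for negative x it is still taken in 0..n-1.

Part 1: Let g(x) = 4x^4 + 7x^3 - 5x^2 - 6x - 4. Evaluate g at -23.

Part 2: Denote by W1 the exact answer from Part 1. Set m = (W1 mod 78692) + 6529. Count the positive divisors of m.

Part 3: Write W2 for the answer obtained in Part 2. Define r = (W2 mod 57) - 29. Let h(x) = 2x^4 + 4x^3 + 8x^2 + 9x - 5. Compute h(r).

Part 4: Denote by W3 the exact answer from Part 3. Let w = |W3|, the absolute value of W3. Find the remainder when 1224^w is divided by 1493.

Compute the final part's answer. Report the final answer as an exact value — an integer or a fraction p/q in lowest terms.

Part 1: 4*(-23)^4 + 7*(-23)^3 - 5*(-23)^2 - 6*(-23)^1 - 4 = (1119364) + (-85169) + (-2645) + (138) + (-4) = 1031684; answer 1031684
Part 2: W1 = 1031684; m = 15217; 15217 is prime, so its only divisors are 1 and 15217; count = 2; answer 2
Part 3: W2 = 2; r = -27; 2*(-27)^4 + 4*(-27)^3 + 8*(-27)^2 + 9*(-27)^1 - 5 = (1062882) + (-78732) + (5832) + (-243) + (-5) = 989734; answer 989734
Part 4: W3 = 989734; w = 989734; squarings mod 1493: 1224^1=1224, 1224^2=697, 1224^4=584, 1224^8=652, 1224^16=1092, 1224^32=1050, 1224^64=666, 1224^128=135, 1224^256=309, 1224^512=1422, 1224^1024=562, 1224^2048=821, 1224^4096=698, 1224^8192=486, 1224^16384=302, 1224^32768=131, 1224^65536=738, 1224^131072=1192, 1224^262144=1021, 1224^524288=327; 1224^989734 = 1224^2 * 1224^4 * 1224^32 * 1224^512 * 1224^2048 * 1224^4096 * 1224^65536 * 1224^131072 * 1224^262144 * 1224^524288 = 1261 (mod 1493); answer 1261

1261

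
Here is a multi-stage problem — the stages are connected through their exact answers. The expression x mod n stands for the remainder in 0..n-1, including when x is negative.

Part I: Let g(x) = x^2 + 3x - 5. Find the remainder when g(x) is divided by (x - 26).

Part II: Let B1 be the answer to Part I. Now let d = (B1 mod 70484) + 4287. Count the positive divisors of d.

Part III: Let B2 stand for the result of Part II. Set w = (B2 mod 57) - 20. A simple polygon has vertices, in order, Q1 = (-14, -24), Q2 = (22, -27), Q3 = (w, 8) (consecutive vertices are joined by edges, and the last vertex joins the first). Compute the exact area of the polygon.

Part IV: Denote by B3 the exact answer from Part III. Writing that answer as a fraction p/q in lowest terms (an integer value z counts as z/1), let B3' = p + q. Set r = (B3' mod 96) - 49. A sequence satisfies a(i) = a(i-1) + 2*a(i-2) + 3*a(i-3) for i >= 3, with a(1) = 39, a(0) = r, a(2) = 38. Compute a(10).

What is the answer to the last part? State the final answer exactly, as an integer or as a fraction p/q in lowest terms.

17508

Part I: remainder = value at the root: 1*(26)^2 + 3*(26)^1 - 5 = (676) + (78) + (-5) = 749; answer 749
Part II: B1 = 749; d = 5036; 5036 = 2^2 * 1259; number of divisors = (2+1) * (1+1) = 6; answer 6
Part III: B2 = 6; w = -14; cross terms: (-14*-27 - 22*-24)=906, (22*8 - -14*-27)=-202, (-14*-24 - -14*8)=448; twice the area = |1152| = 1152; area = 576; answer 576
Part IV: B3 = 576; threaded value p + q = 577; r = -48; a(3) = 1*(38) + 2*(39) + 3*(-48) = -28; iterating: a(3)=-28, a(4)=165, a(5)=223, a(6)=469, a(7)=1410, a(8)=3017, a(9)=7244, a(10)=17508; answer 17508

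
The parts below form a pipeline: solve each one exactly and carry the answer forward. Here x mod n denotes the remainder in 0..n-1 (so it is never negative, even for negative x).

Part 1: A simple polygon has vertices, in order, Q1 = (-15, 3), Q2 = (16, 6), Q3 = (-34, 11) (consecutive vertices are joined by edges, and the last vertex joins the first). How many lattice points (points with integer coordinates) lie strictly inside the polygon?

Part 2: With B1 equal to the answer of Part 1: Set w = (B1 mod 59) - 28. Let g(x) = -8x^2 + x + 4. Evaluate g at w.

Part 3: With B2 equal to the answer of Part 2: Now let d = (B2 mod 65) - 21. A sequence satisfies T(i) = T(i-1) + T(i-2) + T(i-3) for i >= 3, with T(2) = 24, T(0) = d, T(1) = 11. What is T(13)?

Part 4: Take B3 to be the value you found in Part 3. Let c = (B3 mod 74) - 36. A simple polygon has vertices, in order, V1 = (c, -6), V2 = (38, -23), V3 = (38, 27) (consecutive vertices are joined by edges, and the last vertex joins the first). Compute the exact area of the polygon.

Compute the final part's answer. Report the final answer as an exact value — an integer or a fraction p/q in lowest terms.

Part 1: cross terms: (-15*6 - 16*3)=-138, (16*11 - -34*6)=380, (-34*3 - -15*11)=63; twice the area = |305| = 305; area = 305/2; boundary points = 1 + 5 + 1 = 7; strictly interior points = area - boundary/2 + 1 = 150; answer 150
Part 2: B1 = 150; w = 4; -8*(4)^2 + 1*(4)^1 + 4 = (-128) + (4) + (4) = -120; answer -120
Part 3: B2 = -120; d = -11; T(3) = 1*(24) + 1*(11) + 1*(-11) = 24; iterating: T(3)=24, T(4)=59, T(5)=107, T(6)=190, T(7)=356, T(8)=653, T(9)=1199, T(10)=2208, T(11)=4060, T(12)=7467, T(13)=13735; answer 13735
Part 4: B3 = 13735; c = 9; cross terms: (9*-23 - 38*-6)=21, (38*27 - 38*-23)=1900, (38*-6 - 9*27)=-471; twice the area = |1450| = 1450; area = 725; answer 725

725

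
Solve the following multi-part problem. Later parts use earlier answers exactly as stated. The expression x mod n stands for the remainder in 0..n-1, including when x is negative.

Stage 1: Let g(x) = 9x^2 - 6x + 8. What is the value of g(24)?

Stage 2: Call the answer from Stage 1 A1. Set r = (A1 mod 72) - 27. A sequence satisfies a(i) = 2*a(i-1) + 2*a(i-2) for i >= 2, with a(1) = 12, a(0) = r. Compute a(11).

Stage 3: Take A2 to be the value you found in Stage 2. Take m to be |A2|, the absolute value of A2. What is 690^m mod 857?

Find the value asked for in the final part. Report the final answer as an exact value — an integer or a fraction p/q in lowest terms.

317

Stage 1: 9*(24)^2 - 6*(24)^1 + 8 = (5184) + (-144) + (8) = 5048; answer 5048
Stage 2: A1 = 5048; r = -19; a(2) = 2*(12) + 2*(-19) = -14; iterating: a(2)=-14, a(3)=-4, a(4)=-36, a(5)=-80, a(6)=-232, a(7)=-624, a(8)=-1712, a(9)=-4672, a(10)=-12768, a(11)=-34880; answer -34880
Stage 3: A2 = -34880; m = 34880; squarings mod 857: 690^1=690, 690^2=465, 690^4=261, 690^8=418, 690^16=753, 690^32=532, 690^64=214, 690^128=375, 690^256=77, 690^512=787, 690^1024=615, 690^2048=288, 690^4096=672, 690^8192=802, 690^16384=454, 690^32768=436; 690^34880 = 690^64 * 690^2048 * 690^32768 = 317 (mod 857); answer 317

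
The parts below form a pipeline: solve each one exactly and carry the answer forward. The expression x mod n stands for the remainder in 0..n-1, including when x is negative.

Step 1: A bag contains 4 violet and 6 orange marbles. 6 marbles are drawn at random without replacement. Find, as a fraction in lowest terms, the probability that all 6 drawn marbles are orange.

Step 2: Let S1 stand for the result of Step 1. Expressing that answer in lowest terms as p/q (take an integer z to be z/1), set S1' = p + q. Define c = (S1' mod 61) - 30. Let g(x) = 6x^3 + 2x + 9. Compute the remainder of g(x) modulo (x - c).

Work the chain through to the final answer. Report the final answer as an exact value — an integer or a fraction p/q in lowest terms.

-43

Step 1: total draws C(10,6) = 210; favorable C(6,6) = 1; P = 1/210; answer 1/210
Step 2: S1 = 1/210; threaded value p + q = 211; c = -2; remainder = value at the root: 6*(-2)^3 + 2*(-2)^1 + 9 = (-48) + (-4) + (9) = -43; answer -43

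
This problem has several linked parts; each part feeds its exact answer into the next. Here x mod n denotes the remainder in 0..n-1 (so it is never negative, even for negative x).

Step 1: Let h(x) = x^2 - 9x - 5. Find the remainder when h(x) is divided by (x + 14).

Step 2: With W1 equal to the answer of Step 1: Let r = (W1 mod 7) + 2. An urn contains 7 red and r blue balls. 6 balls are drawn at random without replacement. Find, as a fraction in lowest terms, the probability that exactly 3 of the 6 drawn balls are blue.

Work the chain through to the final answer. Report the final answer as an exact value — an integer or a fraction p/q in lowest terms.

Step 1: remainder = value at the root: 1*(-14)^2 - 9*(-14)^1 - 5 = (196) + (126) + (-5) = 317; answer 317
Step 2: W1 = 317; r = 4; total draws C(11,6) = 462; favorable C(4,3)*C(7,3) = 140; P = 10/33; answer 10/33

10/33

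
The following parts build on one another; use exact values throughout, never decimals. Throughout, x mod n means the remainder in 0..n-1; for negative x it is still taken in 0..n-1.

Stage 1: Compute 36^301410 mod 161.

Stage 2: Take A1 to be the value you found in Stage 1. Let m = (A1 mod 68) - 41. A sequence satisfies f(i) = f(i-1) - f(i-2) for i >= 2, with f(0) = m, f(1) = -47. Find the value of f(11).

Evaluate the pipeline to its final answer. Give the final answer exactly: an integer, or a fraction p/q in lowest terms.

Stage 1: squarings mod 161: 36^1=36, 36^2=8, 36^4=64, 36^8=71, 36^16=50, 36^32=85, 36^64=141, 36^128=78, 36^256=127, 36^512=29, 36^1024=36, 36^2048=8, 36^4096=64, 36^8192=71, 36^16384=50, 36^32768=85, 36^65536=141, 36^131072=78, 36^262144=127; 36^301410 = 36^2 * 36^32 * 36^64 * 36^256 * 36^2048 * 36^4096 * 36^32768 * 36^262144 = 85 (mod 161); answer 85
Stage 2: A1 = 85; m = -24; f(2) = 1*(-47) - 1*(-24) = -23; iterating: f(2)=-23, f(3)=24, f(4)=47, f(5)=23, f(6)=-24, f(7)=-47, f(8)=-23, f(9)=24, f(10)=47, f(11)=23; answer 23

23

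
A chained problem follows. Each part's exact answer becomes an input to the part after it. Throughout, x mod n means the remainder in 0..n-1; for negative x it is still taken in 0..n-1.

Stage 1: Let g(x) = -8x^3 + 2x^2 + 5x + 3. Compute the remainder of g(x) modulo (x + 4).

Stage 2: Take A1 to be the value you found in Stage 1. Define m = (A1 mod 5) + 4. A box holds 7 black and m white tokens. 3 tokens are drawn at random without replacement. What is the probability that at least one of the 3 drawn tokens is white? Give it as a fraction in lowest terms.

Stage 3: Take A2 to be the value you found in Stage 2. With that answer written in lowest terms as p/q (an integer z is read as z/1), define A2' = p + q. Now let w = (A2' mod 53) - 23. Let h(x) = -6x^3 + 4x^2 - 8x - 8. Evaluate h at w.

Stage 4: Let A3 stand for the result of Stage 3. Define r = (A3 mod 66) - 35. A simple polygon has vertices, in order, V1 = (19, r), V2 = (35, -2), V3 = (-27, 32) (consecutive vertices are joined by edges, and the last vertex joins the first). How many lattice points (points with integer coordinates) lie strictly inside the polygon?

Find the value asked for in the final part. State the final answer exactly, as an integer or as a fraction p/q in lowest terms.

Stage 1: remainder = value at the root: -8*(-4)^3 + 2*(-4)^2 + 5*(-4)^1 + 3 = (512) + (32) + (-20) + (3) = 527; answer 527
Stage 2: A1 = 527; m = 6; total draws C(13,3) = 286; complement C(7,3) = 35; favorable 286 - 35 = 251; P = 251/286; answer 251/286
Stage 3: A2 = 251/286; threaded value p + q = 537; w = -16; -6*(-16)^3 + 4*(-16)^2 - 8*(-16)^1 - 8 = (24576) + (1024) + (128) + (-8) = 25720; answer 25720
Stage 4: A3 = 25720; r = 11; cross terms: (19*-2 - 35*11)=-423, (35*32 - -27*-2)=1066, (-27*11 - 19*32)=-905; twice the area = |-262| = 262; area = 131; boundary points = 1 + 2 + 1 = 4; strictly interior points = area - boundary/2 + 1 = 130; answer 130

130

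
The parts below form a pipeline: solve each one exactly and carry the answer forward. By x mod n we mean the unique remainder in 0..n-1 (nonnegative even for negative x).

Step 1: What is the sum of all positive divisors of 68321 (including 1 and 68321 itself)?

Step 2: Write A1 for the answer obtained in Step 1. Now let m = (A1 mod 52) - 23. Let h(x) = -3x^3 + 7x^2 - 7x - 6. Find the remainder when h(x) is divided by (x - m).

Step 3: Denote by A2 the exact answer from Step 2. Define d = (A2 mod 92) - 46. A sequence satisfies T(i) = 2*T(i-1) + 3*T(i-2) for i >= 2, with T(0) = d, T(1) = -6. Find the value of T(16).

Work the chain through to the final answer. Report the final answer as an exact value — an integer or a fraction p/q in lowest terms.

-182948571

Step 1: 68321 = 11 * 6211; sigma = (1 + 11) * (1 + 6211) = 12 * 6212 = 74544; answer 74544
Step 2: A1 = 74544; m = 5; remainder = value at the root: -3*(5)^3 + 7*(5)^2 - 7*(5)^1 - 6 = (-375) + (175) + (-35) + (-6) = -241; answer -241
Step 3: A2 = -241; d = -11; T(2) = 2*(-6) + 3*(-11) = -45; iterating: T(2)=-45, T(3)=-108, T(4)=-351, T(5)=-1026, T(6)=-3105, T(7)=-9288, T(8)=-27891, T(9)=-83646, T(10)=-250965, T(11)=-752868, T(12)=-2258631, T(13)=-6775866, T(14)=-20327625, T(15)=-60982848, T(16)=-182948571; answer -182948571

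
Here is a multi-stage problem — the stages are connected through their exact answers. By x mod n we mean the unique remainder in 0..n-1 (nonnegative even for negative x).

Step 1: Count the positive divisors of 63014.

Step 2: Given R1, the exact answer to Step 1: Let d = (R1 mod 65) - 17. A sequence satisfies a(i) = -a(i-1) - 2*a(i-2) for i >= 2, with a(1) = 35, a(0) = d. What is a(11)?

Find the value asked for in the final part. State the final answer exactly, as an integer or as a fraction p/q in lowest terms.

915

Step 1: 63014 = 2 * 7^2 * 643; number of divisors = (1+1) * (2+1) * (1+1) = 12; answer 12
Step 2: R1 = 12; d = -5; a(2) = -1*(35) - 2*(-5) = -25; iterating: a(2)=-25, a(3)=-45, a(4)=95, a(5)=-5, a(6)=-185, a(7)=195, a(8)=175, a(9)=-565, a(10)=215, a(11)=915; answer 915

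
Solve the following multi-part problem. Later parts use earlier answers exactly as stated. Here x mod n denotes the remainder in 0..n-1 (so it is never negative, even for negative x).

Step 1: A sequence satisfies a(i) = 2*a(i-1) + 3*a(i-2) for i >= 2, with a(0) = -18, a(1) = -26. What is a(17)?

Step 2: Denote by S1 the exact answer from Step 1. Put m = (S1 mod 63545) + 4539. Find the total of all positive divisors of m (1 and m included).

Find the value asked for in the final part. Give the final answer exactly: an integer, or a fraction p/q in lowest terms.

Step 1: a(2) = 2*(-26) + 3*(-18) = -106; iterating: a(2)=-106, a(3)=-290, a(4)=-898, a(5)=-2666, a(6)=-8026, a(7)=-24050, a(8)=-72178, a(9)=-216506, a(10)=-649546, a(11)=-1948610, a(12)=-5845858, a(13)=-17537546, a(14)=-52612666, a(15)=-157837970, a(16)=-473513938, a(17)=-1420541786; answer -1420541786
Step 2: S1 = -1420541786; m = 11228; 11228 = 2^2 * 7 * 401; sigma = (1 + 2 + 4) * (1 + 7) * (1 + 401) = 7 * 8 * 402 = 22512; answer 22512

22512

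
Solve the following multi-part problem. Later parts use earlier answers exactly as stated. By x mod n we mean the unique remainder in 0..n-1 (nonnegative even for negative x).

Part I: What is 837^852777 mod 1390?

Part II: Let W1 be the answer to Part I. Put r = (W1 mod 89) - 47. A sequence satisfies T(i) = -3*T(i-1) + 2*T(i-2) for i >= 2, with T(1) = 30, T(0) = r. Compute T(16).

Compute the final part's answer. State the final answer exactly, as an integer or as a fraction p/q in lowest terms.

Part I: squarings mod 1390: 837^1=837, 837^2=9, 837^4=81, 837^8=1001, 837^16=1201, 837^32=971, 837^64=421, 837^128=711, 837^256=951, 837^512=901, 837^1024=41, 837^2048=291, 837^4096=1281, 837^8192=761, 837^16384=881, 837^32768=541, 837^65536=781, 837^131072=1141, 837^262144=841, 837^524288=1161; 837^852777 = 837^1 * 837^8 * 837^32 * 837^256 * 837^512 * 837^65536 * 837^262144 * 837^524288 = 1217 (mod 1390); answer 1217
Part II: W1 = 1217; r = 13; T(2) = -3*(30) + 2*(13) = -64; iterating: T(2)=-64, T(3)=252, T(4)=-884, T(5)=3156, T(6)=-11236, T(7)=40020, T(8)=-142532, T(9)=507636, T(10)=-1807972, T(11)=6439188, T(12)=-22933508, T(13)=81678900, T(14)=-290903716, T(15)=1036068948, T(16)=-3690014276; answer -3690014276

-3690014276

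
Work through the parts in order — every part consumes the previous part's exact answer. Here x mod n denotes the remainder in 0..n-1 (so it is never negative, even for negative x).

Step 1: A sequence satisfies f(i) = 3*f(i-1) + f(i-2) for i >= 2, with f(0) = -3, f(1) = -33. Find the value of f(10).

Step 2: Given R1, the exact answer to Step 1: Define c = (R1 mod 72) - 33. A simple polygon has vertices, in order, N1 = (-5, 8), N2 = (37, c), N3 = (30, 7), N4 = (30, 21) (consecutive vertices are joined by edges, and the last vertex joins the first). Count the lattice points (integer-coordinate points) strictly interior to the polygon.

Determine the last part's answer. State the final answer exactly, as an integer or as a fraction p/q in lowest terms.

252

Step 1: f(2) = 3*(-33) + 1*(-3) = -102; iterating: f(2)=-102, f(3)=-339, f(4)=-1119, f(5)=-3696, f(6)=-12207, f(7)=-40317, f(8)=-133158, f(9)=-439791, f(10)=-1452531; answer -1452531
Step 2: R1 = -1452531; c = 36; cross terms: (-5*36 - 37*8)=-476, (37*7 - 30*36)=-821, (30*21 - 30*7)=420, (30*8 - -5*21)=345; twice the area = |-532| = 532; area = 266; boundary points = 14 + 1 + 14 + 1 = 30; strictly interior points = area - boundary/2 + 1 = 252; answer 252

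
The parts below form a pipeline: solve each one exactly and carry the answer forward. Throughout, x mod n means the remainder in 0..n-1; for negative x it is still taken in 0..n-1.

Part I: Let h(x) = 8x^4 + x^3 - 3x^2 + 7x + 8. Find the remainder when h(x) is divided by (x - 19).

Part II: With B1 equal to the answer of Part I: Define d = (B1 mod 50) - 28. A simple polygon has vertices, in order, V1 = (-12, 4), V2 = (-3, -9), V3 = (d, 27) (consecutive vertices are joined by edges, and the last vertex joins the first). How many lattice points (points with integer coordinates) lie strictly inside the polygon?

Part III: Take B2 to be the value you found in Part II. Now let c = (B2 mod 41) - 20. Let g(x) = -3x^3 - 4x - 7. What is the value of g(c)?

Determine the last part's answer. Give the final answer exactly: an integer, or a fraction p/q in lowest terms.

Part I: remainder = value at the root: 8*(19)^4 + 1*(19)^3 - 3*(19)^2 + 7*(19)^1 + 8 = (1042568) + (6859) + (-1083) + (133) + (8) = 1048485; answer 1048485
Part II: B1 = 1048485; d = 7; cross terms: (-12*-9 - -3*4)=120, (-3*27 - 7*-9)=-18, (7*4 - -12*27)=352; twice the area = |454| = 454; area = 227; boundary points = 1 + 2 + 1 = 4; strictly interior points = area - boundary/2 + 1 = 226; answer 226
Part III: B2 = 226; c = 1; -3*(1)^3 - 4*(1)^1 - 7 = (-3) + (-4) + (-7) = -14; answer -14

-14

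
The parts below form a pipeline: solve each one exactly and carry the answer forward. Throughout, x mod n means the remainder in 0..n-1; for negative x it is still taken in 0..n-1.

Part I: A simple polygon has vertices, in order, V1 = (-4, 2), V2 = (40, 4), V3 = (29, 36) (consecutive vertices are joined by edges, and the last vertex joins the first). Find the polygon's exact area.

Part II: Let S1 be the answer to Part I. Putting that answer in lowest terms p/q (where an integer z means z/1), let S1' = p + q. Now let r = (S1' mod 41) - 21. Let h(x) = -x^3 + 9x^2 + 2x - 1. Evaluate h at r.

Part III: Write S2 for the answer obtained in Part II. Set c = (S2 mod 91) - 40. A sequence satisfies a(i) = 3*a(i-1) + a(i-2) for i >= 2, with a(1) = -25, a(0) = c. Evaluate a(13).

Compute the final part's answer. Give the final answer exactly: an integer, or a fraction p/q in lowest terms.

Part I: cross terms: (-4*4 - 40*2)=-96, (40*36 - 29*4)=1324, (29*2 - -4*36)=202; twice the area = |1430| = 1430; area = 715; answer 715
Part II: S1 = 715; threaded value p + q = 716; r = -2; -1*(-2)^3 + 9*(-2)^2 + 2*(-2)^1 - 1 = (8) + (36) + (-4) + (-1) = 39; answer 39
Part III: S2 = 39; c = -1; a(2) = 3*(-25) + 1*(-1) = -76; iterating: a(2)=-76, a(3)=-253, a(4)=-835, a(5)=-2758, a(6)=-9109, a(7)=-30085, a(8)=-99364, a(9)=-328177, a(10)=-1083895, a(11)=-3579862, a(12)=-11823481, a(13)=-39050305; answer -39050305

-39050305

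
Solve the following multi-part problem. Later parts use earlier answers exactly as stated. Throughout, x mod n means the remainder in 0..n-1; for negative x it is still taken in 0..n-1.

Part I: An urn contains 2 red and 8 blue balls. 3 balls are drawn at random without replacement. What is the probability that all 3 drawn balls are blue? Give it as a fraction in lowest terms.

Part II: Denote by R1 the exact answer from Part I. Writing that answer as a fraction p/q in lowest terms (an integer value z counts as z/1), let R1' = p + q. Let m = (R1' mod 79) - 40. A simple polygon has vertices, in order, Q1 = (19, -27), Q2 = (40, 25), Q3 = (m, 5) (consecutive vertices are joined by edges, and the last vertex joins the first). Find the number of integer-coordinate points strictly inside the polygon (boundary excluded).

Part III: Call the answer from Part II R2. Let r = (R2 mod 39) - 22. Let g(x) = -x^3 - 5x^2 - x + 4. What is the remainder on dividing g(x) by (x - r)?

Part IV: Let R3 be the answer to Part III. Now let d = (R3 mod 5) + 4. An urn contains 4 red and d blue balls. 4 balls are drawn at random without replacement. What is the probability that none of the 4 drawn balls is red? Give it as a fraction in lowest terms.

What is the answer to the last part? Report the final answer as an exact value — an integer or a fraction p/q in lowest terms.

14/99

Part I: total draws C(10,3) = 120; favorable C(8,3) = 56; P = 7/15; answer 7/15
Part II: R1 = 7/15; threaded value p + q = 22; m = -18; cross terms: (19*25 - 40*-27)=1555, (40*5 - -18*25)=650, (-18*-27 - 19*5)=391; twice the area = |2596| = 2596; area = 1298; boundary points = 1 + 2 + 1 = 4; strictly interior points = area - boundary/2 + 1 = 1297; answer 1297
Part III: R2 = 1297; r = -12; remainder = value at the root: -1*(-12)^3 - 5*(-12)^2 - 1*(-12)^1 + 4 = (1728) + (-720) + (12) + (4) = 1024; answer 1024
Part IV: R3 = 1024; d = 8; total draws C(12,4) = 495; favorable C(8,4) = 70; P = 14/99; answer 14/99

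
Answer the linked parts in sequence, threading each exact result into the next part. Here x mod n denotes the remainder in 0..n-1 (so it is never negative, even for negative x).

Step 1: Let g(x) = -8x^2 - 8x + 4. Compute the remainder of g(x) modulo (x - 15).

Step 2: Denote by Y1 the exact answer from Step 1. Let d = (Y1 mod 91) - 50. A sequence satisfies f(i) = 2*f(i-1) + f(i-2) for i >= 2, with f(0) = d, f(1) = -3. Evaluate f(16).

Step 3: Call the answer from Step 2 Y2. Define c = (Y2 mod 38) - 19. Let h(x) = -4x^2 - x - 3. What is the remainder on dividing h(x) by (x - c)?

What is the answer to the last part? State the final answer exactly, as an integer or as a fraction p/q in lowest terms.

Step 1: remainder = value at the root: -8*(15)^2 - 8*(15)^1 + 4 = (-1800) + (-120) + (4) = -1916; answer -1916
Step 2: Y1 = -1916; d = 36; f(2) = 2*(-3) + 1*(36) = 30; iterating: f(2)=30, f(3)=57, f(4)=144, f(5)=345, f(6)=834, f(7)=2013, f(8)=4860, f(9)=11733, f(10)=28326, f(11)=68385, f(12)=165096, f(13)=398577, f(14)=962250, f(15)=2323077, f(16)=5608404; answer 5608404
Step 3: Y2 = 5608404; c = 3; remainder = value at the root: -4*(3)^2 - 1*(3)^1 - 3 = (-36) + (-3) + (-3) = -42; answer -42

-42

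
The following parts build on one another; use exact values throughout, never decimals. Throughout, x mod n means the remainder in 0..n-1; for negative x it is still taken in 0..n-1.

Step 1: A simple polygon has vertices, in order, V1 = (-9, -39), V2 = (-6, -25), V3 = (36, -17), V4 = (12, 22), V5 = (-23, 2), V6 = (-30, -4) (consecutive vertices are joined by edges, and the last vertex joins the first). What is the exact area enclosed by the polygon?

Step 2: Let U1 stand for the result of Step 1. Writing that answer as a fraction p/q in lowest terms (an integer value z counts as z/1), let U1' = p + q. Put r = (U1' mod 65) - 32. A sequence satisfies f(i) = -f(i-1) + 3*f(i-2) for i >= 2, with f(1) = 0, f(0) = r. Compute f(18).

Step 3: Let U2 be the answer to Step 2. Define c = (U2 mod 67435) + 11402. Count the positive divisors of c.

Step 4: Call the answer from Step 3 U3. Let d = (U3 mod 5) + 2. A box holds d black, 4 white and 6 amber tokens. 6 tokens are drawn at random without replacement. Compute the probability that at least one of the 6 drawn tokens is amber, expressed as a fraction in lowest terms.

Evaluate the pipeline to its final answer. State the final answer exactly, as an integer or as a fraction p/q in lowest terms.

557/572

Step 1: cross terms: (-9*-25 - -6*-39)=-9, (-6*-17 - 36*-25)=1002, (36*22 - 12*-17)=996, (12*2 - -23*22)=530, (-23*-4 - -30*2)=152, (-30*-39 - -9*-4)=1134; twice the area = |3805| = 3805; area = 3805/2; answer 3805/2
Step 2: U1 = 3805/2; threaded value p + q = 3807; r = 5; f(2) = -1*(0) + 3*(5) = 15; iterating: f(2)=15, f(3)=-15, f(4)=60, f(5)=-105, f(6)=285, f(7)=-600, f(8)=1455, f(9)=-3255, f(10)=7620, f(11)=-17385, f(12)=40245, f(13)=-92400, f(14)=213135, f(15)=-490335, f(16)=1129740, f(17)=-2600745, f(18)=5989965; answer 5989965
Step 3: U2 = 5989965; c = 67087; 67087 = 73 * 919; number of divisors = (1+1) * (1+1) = 4; answer 4
Step 4: U3 = 4; d = 6; total draws C(16,6) = 8008; complement C(10,6) = 210; favorable 8008 - 210 = 7798; P = 557/572; answer 557/572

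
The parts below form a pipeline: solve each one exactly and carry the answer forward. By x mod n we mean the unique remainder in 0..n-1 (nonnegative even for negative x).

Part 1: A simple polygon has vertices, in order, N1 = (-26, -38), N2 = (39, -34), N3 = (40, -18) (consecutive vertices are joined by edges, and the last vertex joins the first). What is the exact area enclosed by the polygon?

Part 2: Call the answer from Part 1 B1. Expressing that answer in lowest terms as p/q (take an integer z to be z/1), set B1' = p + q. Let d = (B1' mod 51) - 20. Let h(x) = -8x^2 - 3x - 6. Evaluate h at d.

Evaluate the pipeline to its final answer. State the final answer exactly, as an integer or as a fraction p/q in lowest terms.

-941

Part 1: cross terms: (-26*-34 - 39*-38)=2366, (39*-18 - 40*-34)=658, (40*-38 - -26*-18)=-1988; twice the area = |1036| = 1036; area = 518; answer 518
Part 2: B1 = 518; threaded value p + q = 519; d = -11; -8*(-11)^2 - 3*(-11)^1 - 6 = (-968) + (33) + (-6) = -941; answer -941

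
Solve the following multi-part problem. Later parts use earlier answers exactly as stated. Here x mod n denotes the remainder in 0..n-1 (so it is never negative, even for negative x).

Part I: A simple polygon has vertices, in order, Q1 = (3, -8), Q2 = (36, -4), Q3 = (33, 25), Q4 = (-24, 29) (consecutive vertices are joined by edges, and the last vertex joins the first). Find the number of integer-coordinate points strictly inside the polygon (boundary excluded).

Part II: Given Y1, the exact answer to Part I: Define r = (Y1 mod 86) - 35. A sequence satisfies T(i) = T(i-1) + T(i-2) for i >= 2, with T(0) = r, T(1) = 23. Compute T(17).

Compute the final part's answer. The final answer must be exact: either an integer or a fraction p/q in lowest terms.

23900

Part I: cross terms: (3*-4 - 36*-8)=276, (36*25 - 33*-4)=1032, (33*29 - -24*25)=1557, (-24*-8 - 3*29)=105; twice the area = |2970| = 2970; area = 1485; boundary points = 1 + 1 + 1 + 1 = 4; strictly interior points = area - boundary/2 + 1 = 1484; answer 1484
Part II: Y1 = 1484; r = -13; T(2) = 1*(23) + 1*(-13) = 10; iterating: T(2)=10, T(3)=33, T(4)=43, T(5)=76, T(6)=119, T(7)=195, T(8)=314, T(9)=509, T(10)=823, T(11)=1332, T(12)=2155, T(13)=3487, T(14)=5642, T(15)=9129, T(16)=14771, T(17)=23900; answer 23900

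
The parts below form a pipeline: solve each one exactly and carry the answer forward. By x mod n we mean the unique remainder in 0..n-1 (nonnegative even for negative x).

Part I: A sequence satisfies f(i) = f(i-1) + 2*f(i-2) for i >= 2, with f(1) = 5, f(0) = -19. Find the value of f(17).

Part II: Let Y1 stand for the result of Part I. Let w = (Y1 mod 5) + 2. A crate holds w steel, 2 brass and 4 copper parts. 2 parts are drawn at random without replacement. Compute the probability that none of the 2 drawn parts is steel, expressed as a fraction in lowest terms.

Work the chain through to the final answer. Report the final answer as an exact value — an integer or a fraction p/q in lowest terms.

15/28

Part I: f(2) = 1*(5) + 2*(-19) = -33; iterating: f(2)=-33, f(3)=-23, f(4)=-89, f(5)=-135, f(6)=-313, f(7)=-583, f(8)=-1209, f(9)=-2375, f(10)=-4793, f(11)=-9543, f(12)=-19129, f(13)=-38215, f(14)=-76473, f(15)=-152903, f(16)=-305849, f(17)=-611655; answer -611655
Part II: Y1 = -611655; w = 2; total draws C(8,2) = 28; favorable C(6,2) = 15; P = 15/28; answer 15/28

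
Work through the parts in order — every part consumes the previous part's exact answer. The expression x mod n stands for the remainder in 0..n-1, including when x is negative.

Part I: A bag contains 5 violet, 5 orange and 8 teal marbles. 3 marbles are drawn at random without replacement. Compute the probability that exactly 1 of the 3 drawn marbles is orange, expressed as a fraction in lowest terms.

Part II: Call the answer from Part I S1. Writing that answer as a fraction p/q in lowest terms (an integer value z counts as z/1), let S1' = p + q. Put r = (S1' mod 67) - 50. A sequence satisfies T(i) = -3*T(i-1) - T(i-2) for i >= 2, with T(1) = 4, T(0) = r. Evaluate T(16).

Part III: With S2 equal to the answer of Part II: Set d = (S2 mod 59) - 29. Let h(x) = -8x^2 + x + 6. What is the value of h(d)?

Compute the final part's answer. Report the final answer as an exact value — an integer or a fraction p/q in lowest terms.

-951

Part I: total draws C(18,3) = 816; favorable C(5,1)*C(13,2) = 390; P = 65/136; answer 65/136
Part II: S1 = 65/136; threaded value p + q = 201; r = -50; T(2) = -3*(4) - 1*(-50) = 38; iterating: T(2)=38, T(3)=-118, T(4)=316, T(5)=-830, T(6)=2174, T(7)=-5692, T(8)=14902, T(9)=-39014, T(10)=102140, T(11)=-267406, T(12)=700078, T(13)=-1832828, T(14)=4798406, T(15)=-12562390, T(16)=32888764; answer 32888764
Part III: S2 = 32888764; d = 11; -8*(11)^2 + 1*(11)^1 + 6 = (-968) + (11) + (6) = -951; answer -951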